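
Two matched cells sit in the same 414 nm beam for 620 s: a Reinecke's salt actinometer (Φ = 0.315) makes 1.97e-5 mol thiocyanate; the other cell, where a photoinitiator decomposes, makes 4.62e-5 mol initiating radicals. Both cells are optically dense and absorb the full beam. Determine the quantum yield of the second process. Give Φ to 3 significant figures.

Photons absorbed by the actinometer: 1.97e-5 / 0.315 = 6.254e-5 mol.
Φ(unknown) = 4.62e-5 / 6.254e-5 = 0.739.

Φ = 0.739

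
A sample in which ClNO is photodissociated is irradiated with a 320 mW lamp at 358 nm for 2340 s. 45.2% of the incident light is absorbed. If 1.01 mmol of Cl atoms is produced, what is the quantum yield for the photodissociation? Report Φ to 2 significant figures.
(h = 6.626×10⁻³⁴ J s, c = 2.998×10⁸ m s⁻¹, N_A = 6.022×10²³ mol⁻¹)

Φ = 1.0

Product: 1.01 mmol = 0.00101 mol.
Photon energy at 358 nm: hc/λ = (6.626×10⁻³⁴)(2.998×10⁸)/(358×10⁻⁹) = 5.549×10⁻¹⁹ J.
Energy delivered: (320 mW)(2340 s) = 748.8 J.
Photons incident: 748.8 / 5.549×10⁻¹⁹ = 1.349×10²¹, i.e. 1.349×10²¹/6.022×10²³ = 0.002240 mol.
Photons absorbed: 0.452 × 0.002240 = 0.001012 mol.
Φ = 0.00101 mol / 0.001012 mol photons = 1.0.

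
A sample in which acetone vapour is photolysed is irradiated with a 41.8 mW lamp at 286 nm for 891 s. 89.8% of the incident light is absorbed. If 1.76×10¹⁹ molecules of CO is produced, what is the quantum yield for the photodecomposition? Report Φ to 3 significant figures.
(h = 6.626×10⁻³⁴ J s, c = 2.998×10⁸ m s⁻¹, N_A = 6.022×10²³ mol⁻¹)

Product: 1.76×10¹⁹ / 6.022×10²³ = 2.923×10⁻⁵ mol.
Photon energy at 286 nm: hc/λ = (6.626×10⁻³⁴)(2.998×10⁸)/(286×10⁻⁹) = 6.946×10⁻¹⁹ J.
Energy delivered: (41.8 mW)(891 s) = 37.24 J.
Photons incident: 37.24 / 6.946×10⁻¹⁹ = 5.361×10¹⁹, i.e. 5.361×10¹⁹/6.022×10²³ = 8.902×10⁻⁵ mol.
Photons absorbed: 0.898 × 8.902×10⁻⁵ = 7.994×10⁻⁵ mol.
Φ = 2.923×10⁻⁵ mol / 7.994×10⁻⁵ mol photons = 0.366.

Φ = 0.366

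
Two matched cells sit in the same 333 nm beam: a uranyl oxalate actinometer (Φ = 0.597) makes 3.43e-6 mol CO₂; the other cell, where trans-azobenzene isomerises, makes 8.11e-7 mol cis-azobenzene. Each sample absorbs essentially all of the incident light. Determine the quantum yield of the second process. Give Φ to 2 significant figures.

Photons absorbed by the actinometer: 3.43e-6 / 0.597 = 5.745e-6 mol.
Φ(unknown) = 8.11e-7 / 5.745e-6 = 0.14.

Φ = 0.14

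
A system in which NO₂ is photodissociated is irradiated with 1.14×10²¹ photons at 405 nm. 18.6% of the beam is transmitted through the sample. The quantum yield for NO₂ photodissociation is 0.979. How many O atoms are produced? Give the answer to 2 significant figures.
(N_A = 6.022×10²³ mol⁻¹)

Moles of photons: 1.14×10²¹ / 6.022×10²³ = 0.001893 mol.
Fraction absorbed: 1 − 18.6/100 = 0.8140.
Photons absorbed: 0.8140 × 0.001893 = 0.001541 mol.
Product: Φ × n_abs = 0.979 × 0.001541 = 0.001509 mol.
As a count: 0.001509 × 6.022×10²³ = 9.1×10²⁰.

9.1×10²⁰ atoms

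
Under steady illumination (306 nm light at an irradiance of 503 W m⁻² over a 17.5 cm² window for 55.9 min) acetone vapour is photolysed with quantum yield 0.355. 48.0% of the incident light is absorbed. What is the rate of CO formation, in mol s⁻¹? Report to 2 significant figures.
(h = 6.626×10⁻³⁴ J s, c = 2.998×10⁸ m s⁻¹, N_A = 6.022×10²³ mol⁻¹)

Photon energy at 306 nm: hc/λ = (6.626×10⁻³⁴)(2.998×10⁸)/(306×10⁻⁹) = 6.492×10⁻¹⁹ J.
Energy delivered: (503 W m⁻²)(17.5×10⁻⁴ m²)(3354 s) = 2952 J.
Photons incident: 2952 / 6.492×10⁻¹⁹ = 4.547×10²¹, i.e. 4.547×10²¹/6.022×10²³ = 0.007551 mol.
Photons absorbed: 0.480 × 0.007551 = 0.003624 mol.
Product formed: 0.355 × 0.003624 = 0.001287 mol.
Rate: 0.001287 / 3354 s = 3.8×10⁻⁷ mol s⁻¹.

3.8×10⁻⁷ mol s⁻¹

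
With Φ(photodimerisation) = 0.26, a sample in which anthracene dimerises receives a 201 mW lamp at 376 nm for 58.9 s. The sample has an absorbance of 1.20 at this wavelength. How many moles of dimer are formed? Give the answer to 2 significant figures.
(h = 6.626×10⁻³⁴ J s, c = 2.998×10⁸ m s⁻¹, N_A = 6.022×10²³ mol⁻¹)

9.1×10⁻⁶ mol

Photon energy at 376 nm: hc/λ = (6.626×10⁻³⁴)(2.998×10⁸)/(376×10⁻⁹) = 5.283×10⁻¹⁹ J.
Energy delivered: (201 mW)(58.9 s) = 11.84 J.
Photons incident: 11.84 / 5.283×10⁻¹⁹ = 2.241×10¹⁹, i.e. 2.241×10¹⁹/6.022×10²³ = 3.721×10⁻⁵ mol.
Fraction absorbed: 1 − 10^(−1.20) = 0.9369.
Photons absorbed: 0.9369 × 3.721×10⁻⁵ = 3.486×10⁻⁵ mol.
Product: Φ × n_abs = 0.26 × 3.486×10⁻⁵ = 9.064×10⁻⁶ mol.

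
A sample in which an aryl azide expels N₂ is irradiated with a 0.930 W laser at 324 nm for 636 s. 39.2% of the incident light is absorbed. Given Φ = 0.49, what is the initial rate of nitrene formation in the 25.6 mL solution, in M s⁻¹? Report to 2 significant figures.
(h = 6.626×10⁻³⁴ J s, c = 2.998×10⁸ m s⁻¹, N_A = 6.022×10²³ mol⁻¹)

1.9×10⁻⁵ M s⁻¹

Photon energy at 324 nm: hc/λ = (6.626×10⁻³⁴)(2.998×10⁸)/(324×10⁻⁹) = 6.131×10⁻¹⁹ J.
Energy delivered: (0.930 W)(636 s) = 591.5 J.
Photons incident: 591.5 / 6.131×10⁻¹⁹ = 9.648×10²⁰, i.e. 9.648×10²⁰/6.022×10²³ = 0.001602 mol.
Photons absorbed: 0.392 × 0.001602 = 6.280×10⁻⁴ mol.
Product formed: 0.49 × 6.280×10⁻⁴ = 3.077×10⁻⁴ mol.
Rate: 3.077×10⁻⁴ mol / (636 s × 0.0256 L) = 1.9×10⁻⁵ M s⁻¹.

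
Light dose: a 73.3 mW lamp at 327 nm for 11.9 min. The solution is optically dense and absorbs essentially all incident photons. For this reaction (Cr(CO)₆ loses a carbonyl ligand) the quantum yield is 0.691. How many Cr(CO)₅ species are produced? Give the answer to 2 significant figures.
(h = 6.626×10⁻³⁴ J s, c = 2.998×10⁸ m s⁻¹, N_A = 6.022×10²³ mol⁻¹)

6.0×10¹⁹ species

Photon energy at 327 nm: hc/λ = (6.626×10⁻³⁴)(2.998×10⁸)/(327×10⁻⁹) = 6.075×10⁻¹⁹ J.
Energy delivered: (73.3 mW)(714 s) = 52.34 J.
Photons incident: 52.34 / 6.075×10⁻¹⁹ = 8.616×10¹⁹, i.e. 8.616×10¹⁹/6.022×10²³ = 1.431×10⁻⁴ mol.
Product: Φ × n_abs = 0.691 × 1.431×10⁻⁴ = 9.888×10⁻⁵ mol.
As a count: 9.888×10⁻⁵ × 6.022×10²³ = 6.0×10¹⁹.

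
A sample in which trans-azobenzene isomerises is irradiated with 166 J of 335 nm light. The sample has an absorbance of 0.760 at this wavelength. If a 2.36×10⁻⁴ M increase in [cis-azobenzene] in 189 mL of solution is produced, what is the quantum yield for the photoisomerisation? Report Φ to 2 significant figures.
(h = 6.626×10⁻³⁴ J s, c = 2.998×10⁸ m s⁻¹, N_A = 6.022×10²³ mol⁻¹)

Φ = 0.12

Product: (2.36×10⁻⁴ M)(0.189 L) = 4.460×10⁻⁵ mol.
Photon energy at 335 nm: hc/λ = (6.626×10⁻³⁴)(2.998×10⁸)/(335×10⁻⁹) = 5.930×10⁻¹⁹ J.
Photons incident: 166 / 5.930×10⁻¹⁹ = 2.799×10²⁰, i.e. 2.799×10²⁰/6.022×10²³ = 4.648×10⁻⁴ mol.
Fraction absorbed: 1 − 10^(−0.760) = 0.8262.
Photons absorbed: 0.8262 × 4.648×10⁻⁴ = 3.840×10⁻⁴ mol.
Φ = 4.460×10⁻⁵ mol / 3.840×10⁻⁴ mol photons = 0.12.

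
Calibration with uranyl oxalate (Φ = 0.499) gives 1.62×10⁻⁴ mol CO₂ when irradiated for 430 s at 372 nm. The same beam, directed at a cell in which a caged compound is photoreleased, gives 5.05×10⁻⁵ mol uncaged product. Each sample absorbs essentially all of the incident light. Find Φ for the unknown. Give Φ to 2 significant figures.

Photons absorbed by the actinometer: 1.62×10⁻⁴ / 0.499 = 3.246×10⁻⁴ mol.
Φ(unknown) = 5.05×10⁻⁵ / 3.246×10⁻⁴ = 0.16.

Φ = 0.16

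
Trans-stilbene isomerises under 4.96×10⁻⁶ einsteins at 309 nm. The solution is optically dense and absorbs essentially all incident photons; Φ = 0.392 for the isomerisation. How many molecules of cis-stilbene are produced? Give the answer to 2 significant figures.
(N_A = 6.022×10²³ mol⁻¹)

1.2×10¹⁸ molecules

Product: Φ × n_abs = 0.392 × 4.96×10⁻⁶ = 1.944×10⁻⁶ mol.
As a count: 1.944×10⁻⁶ × 6.022×10²³ = 1.2×10¹⁸.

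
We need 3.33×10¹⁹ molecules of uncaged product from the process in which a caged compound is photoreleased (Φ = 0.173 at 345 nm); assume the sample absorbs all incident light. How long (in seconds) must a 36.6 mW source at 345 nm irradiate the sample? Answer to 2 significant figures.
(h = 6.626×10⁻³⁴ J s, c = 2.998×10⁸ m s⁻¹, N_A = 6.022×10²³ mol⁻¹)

t ≈ 3000 s

Product: 3.33×10¹⁹ / 6.022×10²³ = 5.530×10⁻⁵ mol.
Photons that must be absorbed: 5.530×10⁻⁵ / 0.173 = 3.197×10⁻⁴ mol.
Photon energy: hc/λ = 5.758×10⁻¹⁹ J; per mole, 3.467×10⁵ J mol⁻¹.
Energy required: 3.197×10⁻⁴ × 3.467×10⁵ = 110.8 J.
Time: 110.8 J / 0.0366 W = 3000 s.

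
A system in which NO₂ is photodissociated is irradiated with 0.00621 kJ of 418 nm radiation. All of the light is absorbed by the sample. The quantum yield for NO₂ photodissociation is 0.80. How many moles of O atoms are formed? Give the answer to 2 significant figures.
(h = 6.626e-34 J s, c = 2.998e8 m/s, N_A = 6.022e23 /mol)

Photon energy at 418 nm: hc/λ = (6.626e-34)(2.998e8)/(418e-9) = 4.752e-19 J.
Incident energy: 0.00621 kJ = 6.21 J.
Photons incident: 6.21 / 4.752e-19 = 1.307e19, i.e. 1.307e19/6.022e23 = 2.170e-5 mol.
Product: Φ × n_abs = 0.80 × 2.170e-5 = 1.736e-5 mol.

1.7e-5 mol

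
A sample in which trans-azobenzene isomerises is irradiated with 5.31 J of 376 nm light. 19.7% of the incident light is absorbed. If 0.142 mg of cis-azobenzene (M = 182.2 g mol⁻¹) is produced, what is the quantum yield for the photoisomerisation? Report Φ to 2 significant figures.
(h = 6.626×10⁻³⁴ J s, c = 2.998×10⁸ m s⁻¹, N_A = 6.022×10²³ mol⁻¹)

Product: 0.142 mg / 182.2 g mol⁻¹ = 7.794×10⁻⁷ mol.
Photon energy at 376 nm: hc/λ = (6.626×10⁻³⁴)(2.998×10⁸)/(376×10⁻⁹) = 5.283×10⁻¹⁹ J.
Photons incident: 5.31 / 5.283×10⁻¹⁹ = 1.005×10¹⁹, i.e. 1.005×10¹⁹/6.022×10²³ = 1.669×10⁻⁵ mol.
Photons absorbed: 0.197 × 1.669×10⁻⁵ = 3.288×10⁻⁶ mol.
Φ = 7.794×10⁻⁷ mol / 3.288×10⁻⁶ mol photons = 0.24.

Φ = 0.24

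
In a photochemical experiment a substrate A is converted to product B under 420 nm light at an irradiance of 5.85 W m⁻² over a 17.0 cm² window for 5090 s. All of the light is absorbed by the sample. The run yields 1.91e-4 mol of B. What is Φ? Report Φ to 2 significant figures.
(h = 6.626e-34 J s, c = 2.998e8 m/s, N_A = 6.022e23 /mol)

Photon energy at 420 nm: hc/λ = (6.626e-34)(2.998e8)/(420e-9) = 4.730e-19 J.
Energy delivered: (5.85 W m⁻²)(17.0e-4 m²)(5090 s) = 50.62 J.
Photons incident: 50.62 / 4.730e-19 = 1.070e20, i.e. 1.070e20/6.022e23 = 1.777e-4 mol.
Φ = 1.91e-4 mol / 1.777e-4 mol photons = 1.1.

Φ = 1.1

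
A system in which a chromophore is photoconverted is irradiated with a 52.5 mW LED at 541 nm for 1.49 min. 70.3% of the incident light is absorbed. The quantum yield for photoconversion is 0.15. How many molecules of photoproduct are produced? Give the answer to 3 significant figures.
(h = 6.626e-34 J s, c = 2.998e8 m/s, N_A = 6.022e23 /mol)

Photon energy at 541 nm: hc/λ = (6.626e-34)(2.998e8)/(541e-9) = 3.672e-19 J.
Energy delivered: (52.5 mW)(89.4 s) = 4.694 J.
Photons incident: 4.694 / 3.672e-19 = 1.278e19, i.e. 1.278e19/6.022e23 = 2.122e-5 mol.
Photons absorbed: 0.703 × 2.122e-5 = 1.492e-5 mol.
Product: Φ × n_abs = 0.15 × 1.492e-5 = 2.238e-6 mol.
As a count: 2.238e-6 × 6.022e23 = 1.35e18.

1.35e18 molecules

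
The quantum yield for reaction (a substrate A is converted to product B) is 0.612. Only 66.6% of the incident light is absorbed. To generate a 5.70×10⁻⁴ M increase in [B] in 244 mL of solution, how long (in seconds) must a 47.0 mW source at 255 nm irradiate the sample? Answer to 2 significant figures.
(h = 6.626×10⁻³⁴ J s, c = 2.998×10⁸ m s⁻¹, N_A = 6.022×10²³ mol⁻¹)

Product: (5.70×10⁻⁴ M)(0.244 L) = 1.391×10⁻⁴ mol.
Photons that must be absorbed: 1.391×10⁻⁴ / 0.612 = 2.273×10⁻⁴ mol.
Incident photons needed: 2.273×10⁻⁴ / 0.666 = 3.413×10⁻⁴ mol.
Photon energy: hc/λ = 7.790×10⁻¹⁹ J; per mole, 4.691×10⁵ J mol⁻¹.
Energy required: 3.413×10⁻⁴ × 4.691×10⁵ = 160.1 J.
Time: 160.1 J / 0.047 W = 3400 s.

t ≈ 3400 s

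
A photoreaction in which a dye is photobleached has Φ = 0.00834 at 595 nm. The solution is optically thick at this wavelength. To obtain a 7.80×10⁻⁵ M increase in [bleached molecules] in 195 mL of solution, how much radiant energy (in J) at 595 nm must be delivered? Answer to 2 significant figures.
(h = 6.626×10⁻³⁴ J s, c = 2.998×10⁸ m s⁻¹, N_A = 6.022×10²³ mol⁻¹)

Product: (7.80×10⁻⁵ M)(0.195 L) = 1.521×10⁻⁵ mol.
Photons that must be absorbed: 1.521×10⁻⁵ / 0.00834 = 0.001824 mol.
Photon energy: hc/λ = 3.339×10⁻¹⁹ J; per mole, 2.011×10⁵ J mol⁻¹.
Energy required: 0.001824 × 2.011×10⁵ = 370 J.

370 J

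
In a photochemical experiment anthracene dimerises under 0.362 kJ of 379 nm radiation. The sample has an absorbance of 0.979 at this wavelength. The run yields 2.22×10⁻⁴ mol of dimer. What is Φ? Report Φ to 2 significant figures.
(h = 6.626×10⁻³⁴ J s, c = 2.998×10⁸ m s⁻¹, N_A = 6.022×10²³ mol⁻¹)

Φ = 0.22

Photon energy at 379 nm: hc/λ = (6.626×10⁻³⁴)(2.998×10⁸)/(379×10⁻⁹) = 5.241×10⁻¹⁹ J.
Incident energy: 0.362 kJ = 362 J.
Photons incident: 362 / 5.241×10⁻¹⁹ = 6.907×10²⁰, i.e. 6.907×10²⁰/6.022×10²³ = 0.001147 mol.
Fraction absorbed: 1 − 10^(−0.979) = 0.8950.
Photons absorbed: 0.8950 × 0.001147 = 0.001027 mol.
Φ = 2.22×10⁻⁴ mol / 0.001027 mol photons = 0.22.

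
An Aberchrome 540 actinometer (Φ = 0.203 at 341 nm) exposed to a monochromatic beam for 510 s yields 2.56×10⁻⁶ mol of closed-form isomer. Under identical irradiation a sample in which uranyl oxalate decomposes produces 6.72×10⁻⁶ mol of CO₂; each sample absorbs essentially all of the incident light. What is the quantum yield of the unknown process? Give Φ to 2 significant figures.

Φ = 0.53

Photons absorbed by the actinometer: 2.56×10⁻⁶ / 0.203 = 1.261×10⁻⁵ mol.
Φ(unknown) = 6.72×10⁻⁶ / 1.261×10⁻⁵ = 0.53.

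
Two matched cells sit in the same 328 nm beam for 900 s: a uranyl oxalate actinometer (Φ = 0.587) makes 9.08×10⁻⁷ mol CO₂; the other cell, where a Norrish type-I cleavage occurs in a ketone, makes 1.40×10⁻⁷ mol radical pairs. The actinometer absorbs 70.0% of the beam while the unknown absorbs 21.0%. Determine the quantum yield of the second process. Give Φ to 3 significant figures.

Photons absorbed by the actinometer: 9.08×10⁻⁷ / 0.587 = 1.547×10⁻⁶ mol.
Incident flux: 1.547×10⁻⁶ / 0.700 = 2.210×10⁻⁶ einstein.
Absorbed by unknown: 0.210 × 2.210×10⁻⁶ = 4.641×10⁻⁷ mol.
Φ(unknown) = 1.40×10⁻⁷ / 4.641×10⁻⁷ = 0.302.

Φ = 0.302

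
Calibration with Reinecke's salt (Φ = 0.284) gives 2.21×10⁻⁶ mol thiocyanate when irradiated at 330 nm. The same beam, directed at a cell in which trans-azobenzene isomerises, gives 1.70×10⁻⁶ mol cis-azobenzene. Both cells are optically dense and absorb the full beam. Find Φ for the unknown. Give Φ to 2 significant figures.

Φ = 0.22

Photons absorbed by the actinometer: 2.21×10⁻⁶ / 0.284 = 7.782×10⁻⁶ mol.
Φ(unknown) = 1.70×10⁻⁶ / 7.782×10⁻⁶ = 0.22.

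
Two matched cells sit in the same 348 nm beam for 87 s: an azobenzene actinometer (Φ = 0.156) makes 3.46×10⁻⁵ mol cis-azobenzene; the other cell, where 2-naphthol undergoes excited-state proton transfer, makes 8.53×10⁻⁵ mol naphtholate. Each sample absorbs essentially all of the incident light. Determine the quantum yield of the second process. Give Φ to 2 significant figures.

Photons absorbed by the actinometer: 3.46×10⁻⁵ / 0.156 = 2.218×10⁻⁴ mol.
Φ(unknown) = 8.53×10⁻⁵ / 2.218×10⁻⁴ = 0.38.

Φ = 0.38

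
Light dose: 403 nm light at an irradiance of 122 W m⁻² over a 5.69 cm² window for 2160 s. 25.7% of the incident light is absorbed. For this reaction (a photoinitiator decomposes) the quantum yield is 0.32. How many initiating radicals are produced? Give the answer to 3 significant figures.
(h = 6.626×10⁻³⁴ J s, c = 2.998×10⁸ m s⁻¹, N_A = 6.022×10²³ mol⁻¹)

2.50×10¹⁹ initiating radicals

Photon energy at 403 nm: hc/λ = (6.626×10⁻³⁴)(2.998×10⁸)/(403×10⁻⁹) = 4.929×10⁻¹⁹ J.
Energy delivered: (122 W m⁻²)(5.69×10⁻⁴ m²)(2160 s) = 149.9 J.
Photons incident: 149.9 / 4.929×10⁻¹⁹ = 3.041×10²⁰, i.e. 3.041×10²⁰/6.022×10²³ = 5.050×10⁻⁴ mol.
Photons absorbed: 0.257 × 5.050×10⁻⁴ = 1.298×10⁻⁴ mol.
Product: Φ × n_abs = 0.32 × 1.298×10⁻⁴ = 4.154×10⁻⁵ mol.
As a count: 4.154×10⁻⁵ × 6.022×10²³ = 2.50×10¹⁹.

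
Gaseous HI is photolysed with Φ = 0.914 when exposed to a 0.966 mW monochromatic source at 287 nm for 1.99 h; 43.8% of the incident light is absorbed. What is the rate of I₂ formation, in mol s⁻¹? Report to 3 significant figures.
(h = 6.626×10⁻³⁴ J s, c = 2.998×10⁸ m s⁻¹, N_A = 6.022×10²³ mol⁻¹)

Photon energy at 287 nm: hc/λ = (6.626×10⁻³⁴)(2.998×10⁸)/(287×10⁻⁹) = 6.922×10⁻¹⁹ J.
Energy delivered: (0.966 mW)(7164 s) = 6.920 J.
Photons incident: 6.920 / 6.922×10⁻¹⁹ = 9.997×10¹⁸, i.e. 9.997×10¹⁸/6.022×10²³ = 1.660×10⁻⁵ mol.
Photons absorbed: 0.438 × 1.660×10⁻⁵ = 7.271×10⁻⁶ mol.
Product formed: 0.914 × 7.271×10⁻⁶ = 6.646×10⁻⁶ mol.
Rate: 6.646×10⁻⁶ / 7164 s = 9.28×10⁻¹⁰ mol s⁻¹.

9.28×10⁻¹⁰ mol s⁻¹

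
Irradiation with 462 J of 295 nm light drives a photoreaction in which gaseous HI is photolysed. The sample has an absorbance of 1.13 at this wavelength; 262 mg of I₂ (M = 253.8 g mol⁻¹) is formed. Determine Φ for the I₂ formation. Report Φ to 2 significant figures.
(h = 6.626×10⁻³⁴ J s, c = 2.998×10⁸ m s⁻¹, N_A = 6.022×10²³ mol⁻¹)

Φ = 0.98

Product: 262 mg / 253.8 g mol⁻¹ = 0.001032 mol.
Photon energy at 295 nm: hc/λ = (6.626×10⁻³⁴)(2.998×10⁸)/(295×10⁻⁹) = 6.734×10⁻¹⁹ J.
Photons incident: 462 / 6.734×10⁻¹⁹ = 6.861×10²⁰, i.e. 6.861×10²⁰/6.022×10²³ = 0.001139 mol.
Fraction absorbed: 1 − 10^(−1.13) = 0.9259.
Photons absorbed: 0.9259 × 0.001139 = 0.001055 mol.
Φ = 0.001032 mol / 0.001055 mol photons = 0.98.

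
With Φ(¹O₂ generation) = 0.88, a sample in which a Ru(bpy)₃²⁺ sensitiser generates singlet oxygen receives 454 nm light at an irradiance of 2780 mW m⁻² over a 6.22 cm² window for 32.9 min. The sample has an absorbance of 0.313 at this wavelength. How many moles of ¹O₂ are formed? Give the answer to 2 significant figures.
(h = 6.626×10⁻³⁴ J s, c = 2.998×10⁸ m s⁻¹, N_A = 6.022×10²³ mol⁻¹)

Photon energy at 454 nm: hc/λ = (6.626×10⁻³⁴)(2.998×10⁸)/(454×10⁻⁹) = 4.375×10⁻¹⁹ J.
Energy delivered: (2780 mW m⁻²)(6.22×10⁻⁴ m²)(1974 s) = 3.413 J.
Photons incident: 3.413 / 4.375×10⁻¹⁹ = 7.801×10¹⁸, i.e. 7.801×10¹⁸/6.022×10²³ = 1.295×10⁻⁵ mol.
Fraction absorbed: 1 − 10^(−0.313) = 0.5136.
Photons absorbed: 0.5136 × 1.295×10⁻⁵ = 6.651×10⁻⁶ mol.
Product: Φ × n_abs = 0.88 × 6.651×10⁻⁶ = 5.853×10⁻⁶ mol.

5.9×10⁻⁶ mol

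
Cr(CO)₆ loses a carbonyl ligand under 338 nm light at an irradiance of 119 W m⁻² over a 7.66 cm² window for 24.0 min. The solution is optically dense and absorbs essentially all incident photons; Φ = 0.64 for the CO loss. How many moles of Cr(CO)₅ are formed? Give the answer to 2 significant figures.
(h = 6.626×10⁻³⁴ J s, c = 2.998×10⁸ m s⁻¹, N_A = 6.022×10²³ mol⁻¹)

Photon energy at 338 nm: hc/λ = (6.626×10⁻³⁴)(2.998×10⁸)/(338×10⁻⁹) = 5.877×10⁻¹⁹ J.
Energy delivered: (119 W m⁻²)(7.66×10⁻⁴ m²)(1440 s) = 131.3 J.
Photons incident: 131.3 / 5.877×10⁻¹⁹ = 2.234×10²⁰, i.e. 2.234×10²⁰/6.022×10²³ = 3.710×10⁻⁴ mol.
Product: Φ × n_abs = 0.64 × 3.710×10⁻⁴ = 2.374×10⁻⁴ mol.

2.4×10⁻⁴ mol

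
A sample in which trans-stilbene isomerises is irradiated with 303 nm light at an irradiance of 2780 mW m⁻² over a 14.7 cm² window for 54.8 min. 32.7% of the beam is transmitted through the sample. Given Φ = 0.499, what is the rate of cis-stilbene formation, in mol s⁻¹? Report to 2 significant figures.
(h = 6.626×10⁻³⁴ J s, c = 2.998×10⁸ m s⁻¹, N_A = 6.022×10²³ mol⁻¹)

3.5×10⁻⁹ mol s⁻¹

Photon energy at 303 nm: hc/λ = (6.626×10⁻³⁴)(2.998×10⁸)/(303×10⁻⁹) = 6.556×10⁻¹⁹ J.
Energy delivered: (2780 mW m⁻²)(14.7×10⁻⁴ m²)(3288 s) = 13.44 J.
Photons incident: 13.44 / 6.556×10⁻¹⁹ = 2.050×10¹⁹, i.e. 2.050×10¹⁹/6.022×10²³ = 3.404×10⁻⁵ mol.
Fraction absorbed: 1 − 32.7/100 = 0.6730.
Photons absorbed: 0.6730 × 3.404×10⁻⁵ = 2.291×10⁻⁵ mol.
Product formed: 0.499 × 2.291×10⁻⁵ = 1.143×10⁻⁵ mol.
Rate: 1.143×10⁻⁵ / 3288 s = 3.5×10⁻⁹ mol s⁻¹.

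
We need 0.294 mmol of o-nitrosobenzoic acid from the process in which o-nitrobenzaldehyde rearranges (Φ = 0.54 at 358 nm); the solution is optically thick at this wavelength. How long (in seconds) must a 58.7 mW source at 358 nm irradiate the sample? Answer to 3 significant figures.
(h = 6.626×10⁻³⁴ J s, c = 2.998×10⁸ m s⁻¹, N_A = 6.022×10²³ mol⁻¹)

Product: 0.294 mmol = 2.94×10⁻⁴ mol.
Photons that must be absorbed: 2.94×10⁻⁴ / 0.54 = 5.444×10⁻⁴ mol.
Photon energy: hc/λ = 5.549×10⁻¹⁹ J; per mole, 3.342×10⁵ J mol⁻¹.
Energy required: 5.444×10⁻⁴ × 3.342×10⁵ = 181.9 J.
Time: 181.9 J / 0.0587 W = 3100 s.

t ≈ 3100 s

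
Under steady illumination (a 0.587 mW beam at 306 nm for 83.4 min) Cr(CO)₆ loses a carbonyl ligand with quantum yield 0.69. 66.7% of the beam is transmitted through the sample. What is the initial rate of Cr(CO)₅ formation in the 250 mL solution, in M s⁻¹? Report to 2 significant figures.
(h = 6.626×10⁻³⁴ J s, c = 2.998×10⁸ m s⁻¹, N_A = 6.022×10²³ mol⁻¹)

1.4×10⁻⁹ M s⁻¹

Photon energy at 306 nm: hc/λ = (6.626×10⁻³⁴)(2.998×10⁸)/(306×10⁻⁹) = 6.492×10⁻¹⁹ J.
Energy delivered: (0.587 mW)(5004 s) = 2.937 J.
Photons incident: 2.937 / 6.492×10⁻¹⁹ = 4.524×10¹⁸, i.e. 4.524×10¹⁸/6.022×10²³ = 7.512×10⁻⁶ mol.
Fraction absorbed: 1 − 66.7/100 = 0.3330.
Photons absorbed: 0.3330 × 7.512×10⁻⁶ = 2.501×10⁻⁶ mol.
Product formed: 0.69 × 2.501×10⁻⁶ = 1.726×10⁻⁶ mol.
Rate: 1.726×10⁻⁶ mol / (5004 s × 0.25 L) = 1.4×10⁻⁹ M s⁻¹.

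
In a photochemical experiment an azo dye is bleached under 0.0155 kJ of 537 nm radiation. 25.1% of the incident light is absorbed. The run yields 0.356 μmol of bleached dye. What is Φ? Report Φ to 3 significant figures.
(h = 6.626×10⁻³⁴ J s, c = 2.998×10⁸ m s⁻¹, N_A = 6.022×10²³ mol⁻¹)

Product: 0.356 μmol = 3.56×10⁻⁷ mol.
Photon energy at 537 nm: hc/λ = (6.626×10⁻³⁴)(2.998×10⁸)/(537×10⁻⁹) = 3.699×10⁻¹⁹ J.
Incident energy: 0.0155 kJ = 15.5 J.
Photons incident: 15.5 / 3.699×10⁻¹⁹ = 4.190×10¹⁹, i.e. 4.190×10¹⁹/6.022×10²³ = 6.958×10⁻⁵ mol.
Photons absorbed: 0.251 × 6.958×10⁻⁵ = 1.746×10⁻⁵ mol.
Φ = 3.56×10⁻⁷ mol / 1.746×10⁻⁵ mol photons = 0.0204.

Φ = 0.0204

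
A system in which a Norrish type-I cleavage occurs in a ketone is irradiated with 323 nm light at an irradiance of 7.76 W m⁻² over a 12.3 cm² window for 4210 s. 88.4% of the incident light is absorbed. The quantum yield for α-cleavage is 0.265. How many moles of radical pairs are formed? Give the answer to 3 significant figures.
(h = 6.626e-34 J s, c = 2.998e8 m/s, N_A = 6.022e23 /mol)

2.54e-5 mol

Photon energy at 323 nm: hc/λ = (6.626e-34)(2.998e8)/(323e-9) = 6.150e-19 J.
Energy delivered: (7.76 W m⁻²)(12.3e-4 m²)(4210 s) = 40.18 J.
Photons incident: 40.18 / 6.150e-19 = 6.533e19, i.e. 6.533e19/6.022e23 = 1.085e-4 mol.
Photons absorbed: 0.884 × 1.085e-4 = 9.591e-5 mol.
Product: Φ × n_abs = 0.265 × 9.591e-5 = 2.542e-5 mol.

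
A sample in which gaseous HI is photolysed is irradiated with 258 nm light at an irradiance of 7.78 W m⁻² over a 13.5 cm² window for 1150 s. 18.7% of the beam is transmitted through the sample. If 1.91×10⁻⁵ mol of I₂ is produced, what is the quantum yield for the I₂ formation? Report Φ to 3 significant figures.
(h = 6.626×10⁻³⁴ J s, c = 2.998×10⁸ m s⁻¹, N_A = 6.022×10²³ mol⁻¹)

Φ = 0.902

Photon energy at 258 nm: hc/λ = (6.626×10⁻³⁴)(2.998×10⁸)/(258×10⁻⁹) = 7.700×10⁻¹⁹ J.
Energy delivered: (7.78 W m⁻²)(13.5×10⁻⁴ m²)(1150 s) = 12.08 J.
Photons incident: 12.08 / 7.700×10⁻¹⁹ = 1.569×10¹⁹, i.e. 1.569×10¹⁹/6.022×10²³ = 2.605×10⁻⁵ mol.
Fraction absorbed: 1 − 18.7/100 = 0.8130.
Photons absorbed: 0.8130 × 2.605×10⁻⁵ = 2.118×10⁻⁵ mol.
Φ = 1.91×10⁻⁵ mol / 2.118×10⁻⁵ mol photons = 0.902.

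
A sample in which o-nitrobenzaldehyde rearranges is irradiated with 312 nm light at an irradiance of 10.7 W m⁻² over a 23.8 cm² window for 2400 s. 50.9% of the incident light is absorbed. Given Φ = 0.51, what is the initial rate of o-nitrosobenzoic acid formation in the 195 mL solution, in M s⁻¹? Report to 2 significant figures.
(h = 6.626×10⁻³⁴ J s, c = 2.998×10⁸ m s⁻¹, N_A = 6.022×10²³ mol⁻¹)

8.8×10⁻⁸ M s⁻¹

Photon energy at 312 nm: hc/λ = (6.626×10⁻³⁴)(2.998×10⁸)/(312×10⁻⁹) = 6.367×10⁻¹⁹ J.
Energy delivered: (10.7 W m⁻²)(23.8×10⁻⁴ m²)(2400 s) = 61.12 J.
Photons incident: 61.12 / 6.367×10⁻¹⁹ = 9.599×10¹⁹, i.e. 9.599×10¹⁹/6.022×10²³ = 1.594×10⁻⁴ mol.
Photons absorbed: 0.509 × 1.594×10⁻⁴ = 8.113×10⁻⁵ mol.
Product formed: 0.51 × 8.113×10⁻⁵ = 4.138×10⁻⁵ mol.
Rate: 4.138×10⁻⁵ mol / (2400 s × 0.195 L) = 8.8×10⁻⁸ M s⁻¹.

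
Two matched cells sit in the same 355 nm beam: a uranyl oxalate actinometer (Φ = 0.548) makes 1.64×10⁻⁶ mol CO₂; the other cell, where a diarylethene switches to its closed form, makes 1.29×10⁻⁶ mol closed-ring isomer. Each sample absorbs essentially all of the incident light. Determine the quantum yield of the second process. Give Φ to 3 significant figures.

Φ = 0.431

Photons absorbed by the actinometer: 1.64×10⁻⁶ / 0.548 = 2.993×10⁻⁶ mol.
Φ(unknown) = 1.29×10⁻⁶ / 2.993×10⁻⁶ = 0.431.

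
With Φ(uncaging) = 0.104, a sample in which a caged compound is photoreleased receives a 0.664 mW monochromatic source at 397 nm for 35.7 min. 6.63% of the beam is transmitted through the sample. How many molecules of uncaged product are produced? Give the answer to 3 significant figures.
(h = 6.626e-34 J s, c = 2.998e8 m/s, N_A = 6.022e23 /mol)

Photon energy at 397 nm: hc/λ = (6.626e-34)(2.998e8)/(397e-9) = 5.004e-19 J.
Energy delivered: (0.664 mW)(2142 s) = 1.422 J.
Photons incident: 1.422 / 5.004e-19 = 2.842e18, i.e. 2.842e18/6.022e23 = 4.719e-6 mol.
Fraction absorbed: 1 − 6.63/100 = 0.9337.
Photons absorbed: 0.9337 × 4.719e-6 = 4.406e-6 mol.
Product: Φ × n_abs = 0.104 × 4.406e-6 = 4.582e-7 mol.
As a count: 4.582e-7 × 6.022e23 = 2.76e17.

2.76e17 molecules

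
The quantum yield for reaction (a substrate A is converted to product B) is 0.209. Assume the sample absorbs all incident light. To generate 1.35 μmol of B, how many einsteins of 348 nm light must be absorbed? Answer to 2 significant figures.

Product: 1.35 μmol = 1.35×10⁻⁶ mol.
Photons that must be absorbed: 1.35×10⁻⁶ / 0.209 = 6.459×10⁻⁶ mol.

6.5×10⁻⁶ einstein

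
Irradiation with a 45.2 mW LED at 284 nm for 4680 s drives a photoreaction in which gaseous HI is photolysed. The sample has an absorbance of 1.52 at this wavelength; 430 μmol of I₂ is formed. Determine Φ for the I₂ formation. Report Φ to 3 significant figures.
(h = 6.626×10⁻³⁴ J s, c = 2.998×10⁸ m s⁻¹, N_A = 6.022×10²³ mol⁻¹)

Φ = 0.883

Product: 430 μmol = 4.30×10⁻⁴ mol.
Photon energy at 284 nm: hc/λ = (6.626×10⁻³⁴)(2.998×10⁸)/(284×10⁻⁹) = 6.995×10⁻¹⁹ J.
Energy delivered: (45.2 mW)(4680 s) = 211.5 J.
Photons incident: 211.5 / 6.995×10⁻¹⁹ = 3.024×10²⁰, i.e. 3.024×10²⁰/6.022×10²³ = 5.022×10⁻⁴ mol.
Fraction absorbed: 1 − 10^(−1.52) = 0.9698.
Photons absorbed: 0.9698 × 5.022×10⁻⁴ = 4.870×10⁻⁴ mol.
Φ = 4.30×10⁻⁴ mol / 4.870×10⁻⁴ mol photons = 0.883.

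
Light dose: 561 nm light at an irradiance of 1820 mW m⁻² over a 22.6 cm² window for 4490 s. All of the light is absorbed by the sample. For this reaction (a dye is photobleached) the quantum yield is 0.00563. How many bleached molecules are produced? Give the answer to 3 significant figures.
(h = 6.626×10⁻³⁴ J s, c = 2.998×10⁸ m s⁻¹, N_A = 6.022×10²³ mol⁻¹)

Photon energy at 561 nm: hc/λ = (6.626×10⁻³⁴)(2.998×10⁸)/(561×10⁻⁹) = 3.541×10⁻¹⁹ J.
Energy delivered: (1820 mW m⁻²)(22.6×10⁻⁴ m²)(4490 s) = 18.47 J.
Photons incident: 18.47 / 3.541×10⁻¹⁹ = 5.216×10¹⁹, i.e. 5.216×10¹⁹/6.022×10²³ = 8.662×10⁻⁵ mol.
Product: Φ × n_abs = 0.00563 × 8.662×10⁻⁵ = 4.877×10⁻⁷ mol.
As a count: 4.877×10⁻⁷ × 6.022×10²³ = 2.94×10¹⁷.

2.94×10¹⁷ bleached molecules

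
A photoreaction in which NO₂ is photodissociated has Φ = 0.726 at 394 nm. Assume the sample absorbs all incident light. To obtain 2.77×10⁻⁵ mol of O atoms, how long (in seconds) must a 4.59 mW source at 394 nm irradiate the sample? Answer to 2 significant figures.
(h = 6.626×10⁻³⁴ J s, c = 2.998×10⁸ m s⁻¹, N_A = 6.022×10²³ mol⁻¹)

t ≈ 2500 s

Photons that must be absorbed: 2.77×10⁻⁵ / 0.726 = 3.815×10⁻⁵ mol.
Photon energy: hc/λ = 5.042×10⁻¹⁹ J; per mole, 3.036×10⁵ J mol⁻¹.
Energy required: 3.815×10⁻⁵ × 3.036×10⁵ = 11.58 J.
Time: 11.58 J / 0.00459 W = 2500 s.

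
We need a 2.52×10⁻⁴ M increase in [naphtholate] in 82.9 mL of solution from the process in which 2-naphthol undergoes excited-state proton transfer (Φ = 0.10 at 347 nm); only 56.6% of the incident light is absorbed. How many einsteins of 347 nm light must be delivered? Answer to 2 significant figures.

3.7×10⁻⁴ einstein

Product: (2.52×10⁻⁴ M)(0.0829 L) = 2.089×10⁻⁵ mol.
Photons that must be absorbed: 2.089×10⁻⁵ / 0.10 = 2.089×10⁻⁴ mol.
Incident photons needed: 2.089×10⁻⁴ / 0.566 = 3.691×10⁻⁴ mol.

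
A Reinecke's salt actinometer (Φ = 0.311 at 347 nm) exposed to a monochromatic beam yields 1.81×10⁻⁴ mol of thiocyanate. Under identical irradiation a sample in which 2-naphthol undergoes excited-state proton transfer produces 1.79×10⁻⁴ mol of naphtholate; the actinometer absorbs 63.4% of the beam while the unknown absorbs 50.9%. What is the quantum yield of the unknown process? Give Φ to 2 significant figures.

Photons absorbed by the actinometer: 1.81×10⁻⁴ / 0.311 = 5.820×10⁻⁴ mol.
Incident flux: 5.820×10⁻⁴ / 0.634 = 9.180×10⁻⁴ einstein.
Absorbed by unknown: 0.509 × 9.180×10⁻⁴ = 4.673×10⁻⁴ mol.
Φ(unknown) = 1.79×10⁻⁴ / 4.673×10⁻⁴ = 0.38.

Φ = 0.38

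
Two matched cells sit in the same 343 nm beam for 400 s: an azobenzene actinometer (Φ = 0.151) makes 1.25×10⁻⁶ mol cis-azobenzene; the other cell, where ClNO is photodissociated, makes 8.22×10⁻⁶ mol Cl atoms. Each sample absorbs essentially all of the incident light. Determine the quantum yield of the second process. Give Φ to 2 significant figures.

Photons absorbed by the actinometer: 1.25×10⁻⁶ / 0.151 = 8.278×10⁻⁶ mol.
Φ(unknown) = 8.22×10⁻⁶ / 8.278×10⁻⁶ = 0.99.

Φ = 0.99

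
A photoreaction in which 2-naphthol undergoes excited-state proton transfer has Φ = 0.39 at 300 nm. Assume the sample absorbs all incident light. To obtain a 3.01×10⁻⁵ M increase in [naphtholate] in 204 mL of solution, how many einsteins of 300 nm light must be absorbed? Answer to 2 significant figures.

Product: (3.01×10⁻⁵ M)(0.204 L) = 6.140×10⁻⁶ mol.
Photons that must be absorbed: 6.140×10⁻⁶ / 0.39 = 1.574×10⁻⁵ mol.

1.6×10⁻⁵ einstein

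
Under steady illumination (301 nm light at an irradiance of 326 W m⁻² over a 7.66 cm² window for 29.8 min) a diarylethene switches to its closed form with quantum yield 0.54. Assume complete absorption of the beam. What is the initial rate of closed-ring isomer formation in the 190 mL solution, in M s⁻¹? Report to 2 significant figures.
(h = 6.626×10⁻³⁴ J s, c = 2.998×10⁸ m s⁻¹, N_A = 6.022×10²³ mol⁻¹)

1.8×10⁻⁶ M s⁻¹

Photon energy at 301 nm: hc/λ = (6.626×10⁻³⁴)(2.998×10⁸)/(301×10⁻⁹) = 6.600×10⁻¹⁹ J.
Energy delivered: (326 W m⁻²)(7.66×10⁻⁴ m²)(1788 s) = 446.5 J.
Photons incident: 446.5 / 6.600×10⁻¹⁹ = 6.765×10²⁰, i.e. 6.765×10²⁰/6.022×10²³ = 0.001123 mol.
Product formed: 0.54 × 0.001123 = 6.064×10⁻⁴ mol.
Rate: 6.064×10⁻⁴ mol / (1788 s × 0.19 L) = 1.8×10⁻⁶ M s⁻¹.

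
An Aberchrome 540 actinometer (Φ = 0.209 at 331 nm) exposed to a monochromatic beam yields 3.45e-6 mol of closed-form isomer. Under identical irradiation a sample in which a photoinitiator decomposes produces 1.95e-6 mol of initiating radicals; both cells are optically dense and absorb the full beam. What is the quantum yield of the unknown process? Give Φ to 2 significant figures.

Φ = 0.12

Photons absorbed by the actinometer: 3.45e-6 / 0.209 = 1.651e-5 mol.
Φ(unknown) = 1.95e-6 / 1.651e-5 = 0.12.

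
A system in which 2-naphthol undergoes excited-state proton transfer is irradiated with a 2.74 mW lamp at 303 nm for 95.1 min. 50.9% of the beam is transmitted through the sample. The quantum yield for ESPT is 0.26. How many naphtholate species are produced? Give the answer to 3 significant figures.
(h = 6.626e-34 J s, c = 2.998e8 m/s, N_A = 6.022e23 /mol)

Photon energy at 303 nm: hc/λ = (6.626e-34)(2.998e8)/(303e-9) = 6.556e-19 J.
Energy delivered: (2.74 mW)(5706 s) = 15.63 J.
Photons incident: 15.63 / 6.556e-19 = 2.384e19, i.e. 2.384e19/6.022e23 = 3.959e-5 mol.
Fraction absorbed: 1 − 50.9/100 = 0.4910.
Photons absorbed: 0.4910 × 3.959e-5 = 1.944e-5 mol.
Product: Φ × n_abs = 0.26 × 1.944e-5 = 5.054e-6 mol.
As a count: 5.054e-6 × 6.022e23 = 3.04e18.

3.04e18 species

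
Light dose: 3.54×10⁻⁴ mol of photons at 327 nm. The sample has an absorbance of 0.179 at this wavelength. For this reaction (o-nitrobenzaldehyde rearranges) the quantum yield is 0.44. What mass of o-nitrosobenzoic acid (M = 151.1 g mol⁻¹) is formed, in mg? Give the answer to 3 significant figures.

Fraction absorbed: 1 − 10^(−0.179) = 0.3378.
Photons absorbed: 0.3378 × 3.54×10⁻⁴ = 1.196×10⁻⁴ mol.
Product: Φ × n_abs = 0.44 × 1.196×10⁻⁴ = 5.262×10⁻⁵ mol.
Mass: 5.262×10⁻⁵ × 151.1 = 0.007951 g = 7.95 mg.

7.95 mg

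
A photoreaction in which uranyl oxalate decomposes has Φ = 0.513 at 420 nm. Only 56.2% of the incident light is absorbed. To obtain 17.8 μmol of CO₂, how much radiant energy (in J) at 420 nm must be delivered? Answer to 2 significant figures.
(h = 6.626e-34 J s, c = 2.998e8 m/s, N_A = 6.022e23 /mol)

Product: 17.8 μmol = 1.78e-5 mol.
Photons that must be absorbed: 1.78e-5 / 0.513 = 3.470e-5 mol.
Incident photons needed: 3.470e-5 / 0.562 = 6.174e-5 mol.
Photon energy: hc/λ = 4.730e-19 J; per mole, 2.848e5 J mol⁻¹.
Energy required: 6.174e-5 × 2.848e5 = 18 J.

18 J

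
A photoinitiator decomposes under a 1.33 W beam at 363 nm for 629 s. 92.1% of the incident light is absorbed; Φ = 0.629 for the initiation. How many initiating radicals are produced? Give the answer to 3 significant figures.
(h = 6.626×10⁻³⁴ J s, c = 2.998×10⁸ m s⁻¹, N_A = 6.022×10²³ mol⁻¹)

Photon energy at 363 nm: hc/λ = (6.626×10⁻³⁴)(2.998×10⁸)/(363×10⁻⁹) = 5.472×10⁻¹⁹ J.
Energy delivered: (1.33 W)(629 s) = 836.6 J.
Photons incident: 836.6 / 5.472×10⁻¹⁹ = 1.529×10²¹, i.e. 1.529×10²¹/6.022×10²³ = 0.002539 mol.
Photons absorbed: 0.921 × 0.002539 = 0.002338 mol.
Product: Φ × n_abs = 0.629 × 0.002338 = 0.001471 mol.
As a count: 0.001471 × 6.022×10²³ = 8.86×10²⁰.

8.86×10²⁰ initiating radicals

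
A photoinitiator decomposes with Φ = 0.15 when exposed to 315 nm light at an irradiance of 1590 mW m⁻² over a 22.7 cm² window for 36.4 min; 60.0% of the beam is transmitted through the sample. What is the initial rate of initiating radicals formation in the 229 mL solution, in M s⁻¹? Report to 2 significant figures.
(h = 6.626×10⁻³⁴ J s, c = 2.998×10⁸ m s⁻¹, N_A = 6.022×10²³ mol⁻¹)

Photon energy at 315 nm: hc/λ = (6.626×10⁻³⁴)(2.998×10⁸)/(315×10⁻⁹) = 6.306×10⁻¹⁹ J.
Energy delivered: (1590 mW m⁻²)(22.7×10⁻⁴ m²)(2184 s) = 7.883 J.
Photons incident: 7.883 / 6.306×10⁻¹⁹ = 1.250×10¹⁹, i.e. 1.250×10¹⁹/6.022×10²³ = 2.076×10⁻⁵ mol.
Fraction absorbed: 1 − 60.0/100 = 0.4000.
Photons absorbed: 0.4000 × 2.076×10⁻⁵ = 8.304×10⁻⁶ mol.
Product formed: 0.15 × 8.304×10⁻⁶ = 1.246×10⁻⁶ mol.
Rate: 1.246×10⁻⁶ mol / (2184 s × 0.229 L) = 2.5×10⁻⁹ M s⁻¹.

2.5×10⁻⁹ M s⁻¹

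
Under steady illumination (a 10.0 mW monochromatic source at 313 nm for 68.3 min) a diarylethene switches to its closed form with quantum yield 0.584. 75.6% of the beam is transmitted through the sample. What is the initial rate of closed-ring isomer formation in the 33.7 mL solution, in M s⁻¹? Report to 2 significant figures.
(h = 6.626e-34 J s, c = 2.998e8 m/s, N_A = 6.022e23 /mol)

Photon energy at 313 nm: hc/λ = (6.626e-34)(2.998e8)/(313e-9) = 6.347e-19 J.
Energy delivered: (10.0 mW)(4098 s) = 40.98 J.
Photons incident: 40.98 / 6.347e-19 = 6.457e19, i.e. 6.457e19/6.022e23 = 1.072e-4 mol.
Fraction absorbed: 1 − 75.6/100 = 0.2440.
Photons absorbed: 0.2440 × 1.072e-4 = 2.616e-5 mol.
Product formed: 0.584 × 2.616e-5 = 1.528e-5 mol.
Rate: 1.528e-5 mol / (4098 s × 0.0337 L) = 1.1e-7 M s⁻¹.

1.1e-7 M s⁻¹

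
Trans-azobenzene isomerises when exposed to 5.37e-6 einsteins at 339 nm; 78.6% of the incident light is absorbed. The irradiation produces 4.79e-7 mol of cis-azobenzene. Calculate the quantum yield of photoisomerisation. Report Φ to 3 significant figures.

Φ = 0.113

Photons absorbed: 0.786 × 5.37e-6 = 4.221e-6 mol.
Φ = 4.79e-7 mol / 4.221e-6 mol photons = 0.113.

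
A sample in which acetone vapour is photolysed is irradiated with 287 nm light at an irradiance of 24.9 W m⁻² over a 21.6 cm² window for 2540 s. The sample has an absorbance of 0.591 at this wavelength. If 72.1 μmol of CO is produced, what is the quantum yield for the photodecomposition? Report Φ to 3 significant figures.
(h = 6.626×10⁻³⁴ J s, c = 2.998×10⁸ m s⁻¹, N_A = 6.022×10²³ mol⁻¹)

Φ = 0.296

Product: 72.1 μmol = 7.21×10⁻⁵ mol.
Photon energy at 287 nm: hc/λ = (6.626×10⁻³⁴)(2.998×10⁸)/(287×10⁻⁹) = 6.922×10⁻¹⁹ J.
Energy delivered: (24.9 W m⁻²)(21.6×10⁻⁴ m²)(2540 s) = 136.6 J.
Photons incident: 136.6 / 6.922×10⁻¹⁹ = 1.973×10²⁰, i.e. 1.973×10²⁰/6.022×10²³ = 3.276×10⁻⁴ mol.
Fraction absorbed: 1 − 10^(−0.591) = 0.7436.
Photons absorbed: 0.7436 × 3.276×10⁻⁴ = 2.436×10⁻⁴ mol.
Φ = 7.21×10⁻⁵ mol / 2.436×10⁻⁴ mol photons = 0.296.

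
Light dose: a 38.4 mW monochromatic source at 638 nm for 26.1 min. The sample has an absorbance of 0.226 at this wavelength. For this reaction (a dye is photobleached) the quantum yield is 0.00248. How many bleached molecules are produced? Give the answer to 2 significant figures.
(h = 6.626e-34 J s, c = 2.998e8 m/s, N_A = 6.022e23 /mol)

1.9e17 bleached molecules

Photon energy at 638 nm: hc/λ = (6.626e-34)(2.998e8)/(638e-9) = 3.114e-19 J.
Energy delivered: (38.4 mW)(1566 s) = 60.13 J.
Photons incident: 60.13 / 3.114e-19 = 1.931e20, i.e. 1.931e20/6.022e23 = 3.207e-4 mol.
Fraction absorbed: 1 − 10^(−0.226) = 0.4057.
Photons absorbed: 0.4057 × 3.207e-4 = 1.301e-4 mol.
Product: Φ × n_abs = 0.00248 × 1.301e-4 = 3.226e-7 mol.
As a count: 3.226e-7 × 6.022e23 = 1.9e17.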